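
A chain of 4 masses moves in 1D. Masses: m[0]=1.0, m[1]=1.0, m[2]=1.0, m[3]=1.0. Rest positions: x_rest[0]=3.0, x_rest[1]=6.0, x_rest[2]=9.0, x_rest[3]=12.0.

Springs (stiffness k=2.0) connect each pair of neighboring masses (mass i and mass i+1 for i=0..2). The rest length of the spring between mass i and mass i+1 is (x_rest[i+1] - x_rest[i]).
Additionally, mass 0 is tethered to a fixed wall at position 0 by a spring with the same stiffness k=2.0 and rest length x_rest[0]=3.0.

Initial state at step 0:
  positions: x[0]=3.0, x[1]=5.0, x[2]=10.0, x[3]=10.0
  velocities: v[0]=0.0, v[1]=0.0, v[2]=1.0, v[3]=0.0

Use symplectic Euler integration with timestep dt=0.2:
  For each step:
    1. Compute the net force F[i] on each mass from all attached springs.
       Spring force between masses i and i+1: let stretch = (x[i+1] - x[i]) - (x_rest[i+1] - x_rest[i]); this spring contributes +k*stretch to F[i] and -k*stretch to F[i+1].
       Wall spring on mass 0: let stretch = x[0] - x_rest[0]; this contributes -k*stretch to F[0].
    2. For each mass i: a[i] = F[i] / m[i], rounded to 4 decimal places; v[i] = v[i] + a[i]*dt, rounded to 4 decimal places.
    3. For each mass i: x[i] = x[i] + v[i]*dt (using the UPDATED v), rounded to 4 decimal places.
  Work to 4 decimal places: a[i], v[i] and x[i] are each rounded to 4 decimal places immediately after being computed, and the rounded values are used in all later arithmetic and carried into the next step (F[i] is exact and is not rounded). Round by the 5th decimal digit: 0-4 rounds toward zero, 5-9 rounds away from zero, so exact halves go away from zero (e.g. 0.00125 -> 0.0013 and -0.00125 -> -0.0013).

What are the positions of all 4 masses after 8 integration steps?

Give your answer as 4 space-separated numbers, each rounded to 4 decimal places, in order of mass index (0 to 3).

Answer: 3.3122 5.8075 8.1148 12.8728

Derivation:
Step 0: x=[3.0000 5.0000 10.0000 10.0000] v=[0.0000 0.0000 1.0000 0.0000]
Step 1: x=[2.9200 5.2400 9.8000 10.2400] v=[-0.4000 1.2000 -1.0000 1.2000]
Step 2: x=[2.7920 5.6592 9.2704 10.6848] v=[-0.6400 2.0960 -2.6480 2.2240]
Step 3: x=[2.6700 6.1379 8.5651 11.2564] v=[-0.6099 2.3936 -3.5267 2.8582]
Step 4: x=[2.6119 6.5334 7.8809 11.8527] v=[-0.2907 1.9773 -3.4211 2.9817]
Step 5: x=[2.6585 6.7229 7.4066 12.3713] v=[0.2331 0.9477 -2.3714 2.5930]
Step 6: x=[2.8176 6.6420 7.2748 12.7327] v=[0.7955 -0.4046 -0.6590 1.8071]
Step 7: x=[3.0572 6.3058 7.5290 12.8975] v=[1.1982 -1.6812 1.2710 0.8239]
Step 8: x=[3.3122 5.8075 8.1148 12.8728] v=[1.2748 -2.4914 2.9291 -0.1235]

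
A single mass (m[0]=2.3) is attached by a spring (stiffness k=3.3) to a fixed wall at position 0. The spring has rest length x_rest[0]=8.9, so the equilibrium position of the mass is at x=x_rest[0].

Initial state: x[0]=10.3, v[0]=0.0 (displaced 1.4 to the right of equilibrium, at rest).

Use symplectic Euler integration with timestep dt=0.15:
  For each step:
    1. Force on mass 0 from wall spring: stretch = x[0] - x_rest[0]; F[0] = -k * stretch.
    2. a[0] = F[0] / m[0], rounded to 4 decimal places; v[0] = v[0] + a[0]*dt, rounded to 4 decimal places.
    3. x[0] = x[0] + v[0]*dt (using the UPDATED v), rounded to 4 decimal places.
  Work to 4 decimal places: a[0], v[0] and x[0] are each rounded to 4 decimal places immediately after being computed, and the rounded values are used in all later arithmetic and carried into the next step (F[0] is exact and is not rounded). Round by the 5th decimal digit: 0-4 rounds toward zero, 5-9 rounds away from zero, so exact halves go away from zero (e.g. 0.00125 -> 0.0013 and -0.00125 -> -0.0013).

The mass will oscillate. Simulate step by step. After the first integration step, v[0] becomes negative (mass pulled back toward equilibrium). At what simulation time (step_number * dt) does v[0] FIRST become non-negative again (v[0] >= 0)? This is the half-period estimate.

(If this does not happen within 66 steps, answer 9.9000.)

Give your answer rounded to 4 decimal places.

Answer: 2.7000

Derivation:
Step 0: x=[10.3000] v=[0.0000]
Step 1: x=[10.2548] v=[-0.3013]
Step 2: x=[10.1659] v=[-0.5929]
Step 3: x=[10.0361] v=[-0.8653]
Step 4: x=[9.8696] v=[-1.1098]
Step 5: x=[9.6718] v=[-1.3185]
Step 6: x=[9.4491] v=[-1.4846]
Step 7: x=[9.2087] v=[-1.6028]
Step 8: x=[8.9583] v=[-1.6692]
Step 9: x=[8.7060] v=[-1.6817]
Step 10: x=[8.4600] v=[-1.6400]
Step 11: x=[8.2282] v=[-1.5453]
Step 12: x=[8.0181] v=[-1.4007]
Step 13: x=[7.8365] v=[-1.2109]
Step 14: x=[7.6892] v=[-0.9820]
Step 15: x=[7.5810] v=[-0.7214]
Step 16: x=[7.5154] v=[-0.4375]
Step 17: x=[7.4945] v=[-0.1395]
Step 18: x=[7.5190] v=[0.1630]
First v>=0 after going negative at step 18, time=2.7000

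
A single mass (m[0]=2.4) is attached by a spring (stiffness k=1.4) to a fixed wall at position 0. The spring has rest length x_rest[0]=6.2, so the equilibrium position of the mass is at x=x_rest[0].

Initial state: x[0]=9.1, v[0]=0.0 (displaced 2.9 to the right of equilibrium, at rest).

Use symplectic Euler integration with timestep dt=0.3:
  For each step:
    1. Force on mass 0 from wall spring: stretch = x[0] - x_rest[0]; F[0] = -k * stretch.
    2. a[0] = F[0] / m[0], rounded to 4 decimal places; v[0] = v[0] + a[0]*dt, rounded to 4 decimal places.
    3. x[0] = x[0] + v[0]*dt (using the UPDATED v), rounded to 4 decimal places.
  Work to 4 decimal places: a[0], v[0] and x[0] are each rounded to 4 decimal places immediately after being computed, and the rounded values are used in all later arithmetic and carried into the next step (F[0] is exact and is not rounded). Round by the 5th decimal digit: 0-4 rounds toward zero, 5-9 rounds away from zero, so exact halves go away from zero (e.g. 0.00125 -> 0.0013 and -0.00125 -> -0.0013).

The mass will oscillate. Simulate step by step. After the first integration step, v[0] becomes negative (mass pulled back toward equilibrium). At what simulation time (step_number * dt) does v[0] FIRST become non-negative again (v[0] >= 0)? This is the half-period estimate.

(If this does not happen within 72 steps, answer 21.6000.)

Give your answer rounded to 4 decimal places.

Step 0: x=[9.1000] v=[0.0000]
Step 1: x=[8.9478] v=[-0.5075]
Step 2: x=[8.6513] v=[-0.9884]
Step 3: x=[8.2261] v=[-1.4174]
Step 4: x=[7.6945] v=[-1.7720]
Step 5: x=[7.0845] v=[-2.0335]
Step 6: x=[6.4280] v=[-2.1883]
Step 7: x=[5.7595] v=[-2.2282]
Step 8: x=[5.1142] v=[-2.1511]
Step 9: x=[4.5259] v=[-1.9611]
Step 10: x=[4.0255] v=[-1.6681]
Step 11: x=[3.6392] v=[-1.2876]
Step 12: x=[3.3874] v=[-0.8395]
Step 13: x=[3.2832] v=[-0.3473]
Step 14: x=[3.3322] v=[0.1632]
First v>=0 after going negative at step 14, time=4.2000

Answer: 4.2000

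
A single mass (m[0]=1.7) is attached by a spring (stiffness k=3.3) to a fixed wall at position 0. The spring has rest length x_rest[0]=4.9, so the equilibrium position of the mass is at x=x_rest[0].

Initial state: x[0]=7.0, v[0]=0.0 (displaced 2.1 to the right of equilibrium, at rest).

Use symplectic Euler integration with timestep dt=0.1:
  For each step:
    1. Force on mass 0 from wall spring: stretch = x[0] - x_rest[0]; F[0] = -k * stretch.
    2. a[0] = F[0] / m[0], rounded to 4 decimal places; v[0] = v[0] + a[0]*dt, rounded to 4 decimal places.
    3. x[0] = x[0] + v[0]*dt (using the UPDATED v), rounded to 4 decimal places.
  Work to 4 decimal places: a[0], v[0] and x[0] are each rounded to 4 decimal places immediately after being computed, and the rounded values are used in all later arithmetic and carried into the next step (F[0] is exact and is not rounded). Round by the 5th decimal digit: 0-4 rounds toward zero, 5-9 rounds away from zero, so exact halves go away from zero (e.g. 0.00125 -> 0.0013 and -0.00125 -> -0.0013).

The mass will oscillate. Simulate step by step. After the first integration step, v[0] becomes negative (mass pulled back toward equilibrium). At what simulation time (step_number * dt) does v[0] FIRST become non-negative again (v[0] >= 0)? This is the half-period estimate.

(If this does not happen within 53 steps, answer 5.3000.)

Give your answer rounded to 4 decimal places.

Step 0: x=[7.0000] v=[0.0000]
Step 1: x=[6.9592] v=[-0.4077]
Step 2: x=[6.8785] v=[-0.8074]
Step 3: x=[6.7594] v=[-1.1915]
Step 4: x=[6.6042] v=[-1.5524]
Step 5: x=[6.4159] v=[-1.8832]
Step 6: x=[6.1982] v=[-2.1775]
Step 7: x=[5.9553] v=[-2.4295]
Step 8: x=[5.6919] v=[-2.6344]
Step 9: x=[5.4131] v=[-2.7881]
Step 10: x=[5.1243] v=[-2.8877]
Step 11: x=[4.8312] v=[-2.9312]
Step 12: x=[4.5394] v=[-2.9178]
Step 13: x=[4.2546] v=[-2.8478]
Step 14: x=[3.9824] v=[-2.7225]
Step 15: x=[3.7280] v=[-2.5444]
Step 16: x=[3.4963] v=[-2.3169]
Step 17: x=[3.2919] v=[-2.0444]
Step 18: x=[3.1187] v=[-1.7322]
Step 19: x=[2.9801] v=[-1.3864]
Step 20: x=[2.8787] v=[-1.0137]
Step 21: x=[2.8166] v=[-0.6213]
Step 22: x=[2.7949] v=[-0.2169]
Step 23: x=[2.8141] v=[0.1917]
First v>=0 after going negative at step 23, time=2.3000

Answer: 2.3000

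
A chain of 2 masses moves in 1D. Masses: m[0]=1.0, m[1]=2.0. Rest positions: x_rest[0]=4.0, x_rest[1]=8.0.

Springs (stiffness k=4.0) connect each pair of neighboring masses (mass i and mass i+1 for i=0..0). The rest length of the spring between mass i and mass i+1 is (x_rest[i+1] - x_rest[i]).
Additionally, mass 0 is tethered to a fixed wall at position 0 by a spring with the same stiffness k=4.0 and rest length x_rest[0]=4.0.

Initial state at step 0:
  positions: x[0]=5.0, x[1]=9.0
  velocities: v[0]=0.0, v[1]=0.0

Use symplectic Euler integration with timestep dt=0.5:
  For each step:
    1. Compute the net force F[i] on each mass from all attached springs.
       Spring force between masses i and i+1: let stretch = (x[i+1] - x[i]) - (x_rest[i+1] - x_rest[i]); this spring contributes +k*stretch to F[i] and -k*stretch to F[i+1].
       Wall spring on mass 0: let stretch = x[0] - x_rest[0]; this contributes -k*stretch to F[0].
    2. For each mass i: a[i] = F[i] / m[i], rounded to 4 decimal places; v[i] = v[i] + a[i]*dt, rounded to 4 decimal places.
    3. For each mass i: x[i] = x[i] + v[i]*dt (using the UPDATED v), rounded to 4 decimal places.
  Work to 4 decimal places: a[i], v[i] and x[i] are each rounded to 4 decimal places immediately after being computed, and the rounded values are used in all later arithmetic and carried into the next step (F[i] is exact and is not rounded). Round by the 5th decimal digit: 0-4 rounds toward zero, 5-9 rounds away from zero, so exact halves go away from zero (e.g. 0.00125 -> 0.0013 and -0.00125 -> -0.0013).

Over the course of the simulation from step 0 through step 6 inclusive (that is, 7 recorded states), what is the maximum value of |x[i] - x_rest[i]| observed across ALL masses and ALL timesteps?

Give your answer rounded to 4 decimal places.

Answer: 1.1562

Derivation:
Step 0: x=[5.0000 9.0000] v=[0.0000 0.0000]
Step 1: x=[4.0000 9.0000] v=[-2.0000 0.0000]
Step 2: x=[4.0000 8.5000] v=[0.0000 -1.0000]
Step 3: x=[4.5000 7.7500] v=[1.0000 -1.5000]
Step 4: x=[3.7500 7.3750] v=[-1.5000 -0.7500]
Step 5: x=[2.8750 7.1875] v=[-1.7500 -0.3750]
Step 6: x=[3.4375 6.8438] v=[1.1250 -0.6875]
Max displacement = 1.1562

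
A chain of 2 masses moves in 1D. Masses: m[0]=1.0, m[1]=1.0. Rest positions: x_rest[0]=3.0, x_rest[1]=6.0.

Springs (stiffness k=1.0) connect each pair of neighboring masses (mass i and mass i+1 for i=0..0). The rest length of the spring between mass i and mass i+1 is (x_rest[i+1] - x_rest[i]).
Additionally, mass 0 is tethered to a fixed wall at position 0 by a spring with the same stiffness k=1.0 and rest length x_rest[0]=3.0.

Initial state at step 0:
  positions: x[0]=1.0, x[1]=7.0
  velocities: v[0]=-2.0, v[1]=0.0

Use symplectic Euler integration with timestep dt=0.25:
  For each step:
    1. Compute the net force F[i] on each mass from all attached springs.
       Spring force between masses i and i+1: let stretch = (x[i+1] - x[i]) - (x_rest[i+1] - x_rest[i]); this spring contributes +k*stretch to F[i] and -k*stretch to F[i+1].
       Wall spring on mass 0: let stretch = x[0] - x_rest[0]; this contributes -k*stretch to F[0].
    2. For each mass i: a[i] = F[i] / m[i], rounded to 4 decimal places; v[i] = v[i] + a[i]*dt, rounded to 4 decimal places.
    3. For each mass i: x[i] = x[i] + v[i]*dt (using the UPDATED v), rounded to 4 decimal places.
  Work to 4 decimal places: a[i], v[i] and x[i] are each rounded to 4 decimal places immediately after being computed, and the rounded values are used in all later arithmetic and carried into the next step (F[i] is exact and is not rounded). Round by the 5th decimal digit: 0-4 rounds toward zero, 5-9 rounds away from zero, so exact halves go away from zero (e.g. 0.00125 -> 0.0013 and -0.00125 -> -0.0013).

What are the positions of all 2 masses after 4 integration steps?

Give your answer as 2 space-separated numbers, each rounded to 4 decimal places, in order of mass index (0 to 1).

Step 0: x=[1.0000 7.0000] v=[-2.0000 0.0000]
Step 1: x=[0.8125 6.8125] v=[-0.7500 -0.7500]
Step 2: x=[0.9492 6.4375] v=[0.5469 -1.5000]
Step 3: x=[1.3696 5.9070] v=[1.6817 -2.1221]
Step 4: x=[1.9880 5.2804] v=[2.4737 -2.5065]

Answer: 1.9880 5.2804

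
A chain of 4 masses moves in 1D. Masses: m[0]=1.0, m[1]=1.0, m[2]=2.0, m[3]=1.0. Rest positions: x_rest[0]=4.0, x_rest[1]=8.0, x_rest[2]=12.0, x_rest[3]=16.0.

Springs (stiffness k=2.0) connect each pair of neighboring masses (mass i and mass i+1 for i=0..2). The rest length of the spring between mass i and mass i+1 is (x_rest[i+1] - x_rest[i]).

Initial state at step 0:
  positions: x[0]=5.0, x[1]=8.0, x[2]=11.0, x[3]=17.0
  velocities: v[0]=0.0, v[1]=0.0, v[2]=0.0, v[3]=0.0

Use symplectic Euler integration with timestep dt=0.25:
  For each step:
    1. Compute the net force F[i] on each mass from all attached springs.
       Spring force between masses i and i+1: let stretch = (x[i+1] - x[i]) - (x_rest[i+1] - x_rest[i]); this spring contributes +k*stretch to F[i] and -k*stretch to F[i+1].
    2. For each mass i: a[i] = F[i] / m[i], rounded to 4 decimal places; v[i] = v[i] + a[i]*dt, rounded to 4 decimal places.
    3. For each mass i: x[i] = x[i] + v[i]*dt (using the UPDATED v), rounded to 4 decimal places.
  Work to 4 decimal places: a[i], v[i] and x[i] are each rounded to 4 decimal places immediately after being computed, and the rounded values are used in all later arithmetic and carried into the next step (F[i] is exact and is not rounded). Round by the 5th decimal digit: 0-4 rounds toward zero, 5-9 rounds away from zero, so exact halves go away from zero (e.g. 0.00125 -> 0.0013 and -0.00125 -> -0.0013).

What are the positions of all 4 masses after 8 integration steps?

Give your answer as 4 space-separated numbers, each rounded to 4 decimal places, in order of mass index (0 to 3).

Step 0: x=[5.0000 8.0000 11.0000 17.0000] v=[0.0000 0.0000 0.0000 0.0000]
Step 1: x=[4.8750 8.0000 11.1875 16.7500] v=[-0.5000 0.0000 0.7500 -1.0000]
Step 2: x=[4.6406 8.0078 11.5235 16.3047] v=[-0.9375 0.0313 1.3438 -1.7813]
Step 3: x=[4.3271 8.0342 11.9386 15.7617] v=[-1.2539 0.1056 1.6602 -2.1719]
Step 4: x=[3.9770 8.0853 12.3486 15.2408] v=[-1.4004 0.2043 1.6399 -2.0835]
Step 5: x=[3.6404 8.1558 12.6729 14.8584] v=[-1.3463 0.2818 1.2971 -1.5296]
Step 6: x=[3.3683 8.2265 12.8515 14.7028] v=[-1.0886 0.2827 0.7142 -0.6224]
Step 7: x=[3.2034 8.2680 12.8567 14.8158] v=[-0.6595 0.1661 0.0208 0.4520]
Step 8: x=[3.1716 8.2500 12.6976 15.1839] v=[-0.1272 -0.0719 -0.6366 1.4725]

Answer: 3.1716 8.2500 12.6976 15.1839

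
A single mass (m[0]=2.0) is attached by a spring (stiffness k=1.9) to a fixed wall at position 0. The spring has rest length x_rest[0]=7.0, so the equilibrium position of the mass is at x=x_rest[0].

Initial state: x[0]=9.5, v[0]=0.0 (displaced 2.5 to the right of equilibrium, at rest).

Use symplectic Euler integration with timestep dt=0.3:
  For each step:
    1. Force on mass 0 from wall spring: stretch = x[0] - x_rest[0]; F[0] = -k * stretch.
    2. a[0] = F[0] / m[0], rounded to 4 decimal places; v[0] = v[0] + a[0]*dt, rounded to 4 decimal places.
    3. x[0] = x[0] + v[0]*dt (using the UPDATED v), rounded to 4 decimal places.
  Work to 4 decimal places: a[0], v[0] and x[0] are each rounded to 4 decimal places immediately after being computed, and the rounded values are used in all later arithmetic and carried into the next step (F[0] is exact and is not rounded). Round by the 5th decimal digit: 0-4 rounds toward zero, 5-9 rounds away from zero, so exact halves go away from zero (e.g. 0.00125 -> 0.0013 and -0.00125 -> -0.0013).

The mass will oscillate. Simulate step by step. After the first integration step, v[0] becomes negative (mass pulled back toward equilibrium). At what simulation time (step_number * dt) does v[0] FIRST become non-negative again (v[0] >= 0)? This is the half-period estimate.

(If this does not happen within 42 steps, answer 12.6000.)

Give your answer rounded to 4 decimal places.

Answer: 3.3000

Derivation:
Step 0: x=[9.5000] v=[0.0000]
Step 1: x=[9.2863] v=[-0.7125]
Step 2: x=[8.8771] v=[-1.3641]
Step 3: x=[8.3074] v=[-1.8991]
Step 4: x=[7.6259] v=[-2.2717]
Step 5: x=[6.8909] v=[-2.4501]
Step 6: x=[6.1652] v=[-2.4190]
Step 7: x=[5.5109] v=[-2.1811]
Step 8: x=[4.9839] v=[-1.7567]
Step 9: x=[4.6293] v=[-1.1821]
Step 10: x=[4.4774] v=[-0.5064]
Step 11: x=[4.5412] v=[0.2126]
First v>=0 after going negative at step 11, time=3.3000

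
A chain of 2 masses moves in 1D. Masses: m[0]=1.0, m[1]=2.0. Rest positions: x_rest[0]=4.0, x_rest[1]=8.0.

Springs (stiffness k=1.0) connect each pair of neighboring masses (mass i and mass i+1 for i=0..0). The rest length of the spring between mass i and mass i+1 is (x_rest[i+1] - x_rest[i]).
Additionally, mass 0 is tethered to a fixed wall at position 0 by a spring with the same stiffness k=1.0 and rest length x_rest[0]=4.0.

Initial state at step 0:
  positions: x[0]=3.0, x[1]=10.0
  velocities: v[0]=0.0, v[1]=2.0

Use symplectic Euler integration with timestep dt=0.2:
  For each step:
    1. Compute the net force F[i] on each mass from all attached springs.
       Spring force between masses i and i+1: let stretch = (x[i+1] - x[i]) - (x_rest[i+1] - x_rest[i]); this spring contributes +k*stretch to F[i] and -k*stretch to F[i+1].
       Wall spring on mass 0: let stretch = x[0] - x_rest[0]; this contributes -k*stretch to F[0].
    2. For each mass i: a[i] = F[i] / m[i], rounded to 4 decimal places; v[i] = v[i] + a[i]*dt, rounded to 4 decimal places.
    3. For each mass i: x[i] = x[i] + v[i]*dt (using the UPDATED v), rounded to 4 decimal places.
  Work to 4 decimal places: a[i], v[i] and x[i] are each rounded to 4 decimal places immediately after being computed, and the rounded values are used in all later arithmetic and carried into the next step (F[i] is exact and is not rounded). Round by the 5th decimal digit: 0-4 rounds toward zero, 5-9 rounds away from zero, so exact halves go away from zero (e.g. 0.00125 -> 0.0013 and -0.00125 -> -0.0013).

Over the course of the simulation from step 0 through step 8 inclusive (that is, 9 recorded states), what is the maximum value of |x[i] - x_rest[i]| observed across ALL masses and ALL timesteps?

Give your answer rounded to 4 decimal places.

Step 0: x=[3.0000 10.0000] v=[0.0000 2.0000]
Step 1: x=[3.1600 10.3400] v=[0.8000 1.7000]
Step 2: x=[3.4808 10.6164] v=[1.6040 1.3820]
Step 3: x=[3.9478 10.8301] v=[2.3350 1.0684]
Step 4: x=[4.5322 10.9861] v=[2.9219 0.7802]
Step 5: x=[5.1934 11.0931] v=[3.3062 0.5348]
Step 6: x=[5.8829 11.1621] v=[3.4475 0.3448]
Step 7: x=[6.5483 11.2055] v=[3.3268 0.2169]
Step 8: x=[7.1380 11.2357] v=[2.9486 0.1512]
Max displacement = 3.2357

Answer: 3.2357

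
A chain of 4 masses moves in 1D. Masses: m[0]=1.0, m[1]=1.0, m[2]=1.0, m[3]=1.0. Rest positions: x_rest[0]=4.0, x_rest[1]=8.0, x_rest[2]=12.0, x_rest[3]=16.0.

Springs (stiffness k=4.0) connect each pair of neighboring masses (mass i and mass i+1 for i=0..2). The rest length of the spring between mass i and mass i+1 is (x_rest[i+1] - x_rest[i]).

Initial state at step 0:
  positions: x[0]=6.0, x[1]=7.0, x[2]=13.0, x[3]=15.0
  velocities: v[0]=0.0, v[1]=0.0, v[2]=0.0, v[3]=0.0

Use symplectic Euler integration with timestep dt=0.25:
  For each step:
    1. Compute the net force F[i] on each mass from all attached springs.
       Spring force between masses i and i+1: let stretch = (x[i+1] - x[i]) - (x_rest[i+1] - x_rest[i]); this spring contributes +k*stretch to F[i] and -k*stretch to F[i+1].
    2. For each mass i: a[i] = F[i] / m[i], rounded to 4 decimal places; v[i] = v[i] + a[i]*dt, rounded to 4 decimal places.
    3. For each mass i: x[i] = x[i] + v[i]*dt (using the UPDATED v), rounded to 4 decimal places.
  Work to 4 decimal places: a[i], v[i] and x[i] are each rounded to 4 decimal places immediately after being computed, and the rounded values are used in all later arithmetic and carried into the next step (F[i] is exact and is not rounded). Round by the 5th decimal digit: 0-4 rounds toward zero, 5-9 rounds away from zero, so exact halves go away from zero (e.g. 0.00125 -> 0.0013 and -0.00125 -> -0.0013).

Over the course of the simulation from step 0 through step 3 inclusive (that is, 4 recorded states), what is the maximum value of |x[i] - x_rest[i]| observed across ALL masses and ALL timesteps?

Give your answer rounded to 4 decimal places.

Step 0: x=[6.0000 7.0000 13.0000 15.0000] v=[0.0000 0.0000 0.0000 0.0000]
Step 1: x=[5.2500 8.2500 12.0000 15.5000] v=[-3.0000 5.0000 -4.0000 2.0000]
Step 2: x=[4.2500 9.6875 10.9375 16.1250] v=[-4.0000 5.7500 -4.2500 2.5000]
Step 3: x=[3.6094 10.0781 10.8594 16.4531] v=[-2.5625 1.5625 -0.3125 1.3125]
Max displacement = 2.0781

Answer: 2.0781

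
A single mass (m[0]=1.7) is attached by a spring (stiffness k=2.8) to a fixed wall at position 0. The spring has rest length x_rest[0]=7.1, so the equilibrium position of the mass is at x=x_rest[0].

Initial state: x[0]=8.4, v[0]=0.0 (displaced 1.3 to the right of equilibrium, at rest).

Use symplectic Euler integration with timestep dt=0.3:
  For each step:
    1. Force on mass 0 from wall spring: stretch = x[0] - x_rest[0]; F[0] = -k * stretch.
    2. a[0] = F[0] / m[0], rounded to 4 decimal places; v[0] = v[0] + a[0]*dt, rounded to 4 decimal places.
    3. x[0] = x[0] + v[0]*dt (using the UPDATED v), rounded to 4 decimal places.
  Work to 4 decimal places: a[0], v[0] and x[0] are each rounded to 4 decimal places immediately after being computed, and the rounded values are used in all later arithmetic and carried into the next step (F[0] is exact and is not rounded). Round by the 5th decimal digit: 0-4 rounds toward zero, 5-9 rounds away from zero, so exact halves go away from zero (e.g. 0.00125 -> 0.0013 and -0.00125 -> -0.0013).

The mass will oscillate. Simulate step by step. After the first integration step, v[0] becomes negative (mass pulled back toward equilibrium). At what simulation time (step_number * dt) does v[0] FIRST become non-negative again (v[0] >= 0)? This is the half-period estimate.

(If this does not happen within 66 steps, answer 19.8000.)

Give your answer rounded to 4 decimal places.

Answer: 2.7000

Derivation:
Step 0: x=[8.4000] v=[0.0000]
Step 1: x=[8.2073] v=[-0.6424]
Step 2: x=[7.8505] v=[-1.1895]
Step 3: x=[7.3824] v=[-1.5603]
Step 4: x=[6.8725] v=[-1.6998]
Step 5: x=[6.3963] v=[-1.5874]
Step 6: x=[6.0244] v=[-1.2397]
Step 7: x=[5.8119] v=[-0.7082]
Step 8: x=[5.7904] v=[-0.0717]
Step 9: x=[5.9630] v=[0.5754]
First v>=0 after going negative at step 9, time=2.7000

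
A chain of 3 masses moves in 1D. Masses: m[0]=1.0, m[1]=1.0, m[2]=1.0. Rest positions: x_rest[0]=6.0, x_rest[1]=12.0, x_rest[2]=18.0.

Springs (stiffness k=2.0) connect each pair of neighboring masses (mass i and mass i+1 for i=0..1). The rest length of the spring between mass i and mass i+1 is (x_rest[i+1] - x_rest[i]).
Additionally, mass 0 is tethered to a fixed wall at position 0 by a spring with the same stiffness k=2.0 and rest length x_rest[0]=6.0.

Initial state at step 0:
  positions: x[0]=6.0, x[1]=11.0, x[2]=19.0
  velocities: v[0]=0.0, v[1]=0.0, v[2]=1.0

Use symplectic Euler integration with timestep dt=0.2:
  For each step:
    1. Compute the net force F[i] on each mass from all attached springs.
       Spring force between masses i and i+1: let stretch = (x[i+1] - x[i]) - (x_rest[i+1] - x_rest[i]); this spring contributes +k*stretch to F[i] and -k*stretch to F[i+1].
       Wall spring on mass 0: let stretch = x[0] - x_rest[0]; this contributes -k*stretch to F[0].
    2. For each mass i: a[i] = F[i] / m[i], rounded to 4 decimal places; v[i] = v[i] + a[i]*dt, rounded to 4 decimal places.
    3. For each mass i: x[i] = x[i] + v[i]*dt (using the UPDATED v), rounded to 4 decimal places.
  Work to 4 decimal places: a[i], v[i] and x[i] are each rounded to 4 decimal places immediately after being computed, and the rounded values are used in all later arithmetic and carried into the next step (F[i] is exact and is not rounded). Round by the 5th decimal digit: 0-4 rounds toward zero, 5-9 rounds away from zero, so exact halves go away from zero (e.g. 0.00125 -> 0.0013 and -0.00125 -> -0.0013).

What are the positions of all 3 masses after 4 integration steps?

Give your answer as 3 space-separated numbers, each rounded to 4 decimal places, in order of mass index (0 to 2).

Answer: 5.6218 12.7706 18.4864

Derivation:
Step 0: x=[6.0000 11.0000 19.0000] v=[0.0000 0.0000 1.0000]
Step 1: x=[5.9200 11.2400 19.0400] v=[-0.4000 1.2000 0.2000]
Step 2: x=[5.7920 11.6784 18.9360] v=[-0.6400 2.1920 -0.5200]
Step 3: x=[5.6716 12.2265 18.7314] v=[-0.6022 2.7405 -1.0230]
Step 4: x=[5.6218 12.7706 18.4864] v=[-0.2489 2.7205 -1.2250]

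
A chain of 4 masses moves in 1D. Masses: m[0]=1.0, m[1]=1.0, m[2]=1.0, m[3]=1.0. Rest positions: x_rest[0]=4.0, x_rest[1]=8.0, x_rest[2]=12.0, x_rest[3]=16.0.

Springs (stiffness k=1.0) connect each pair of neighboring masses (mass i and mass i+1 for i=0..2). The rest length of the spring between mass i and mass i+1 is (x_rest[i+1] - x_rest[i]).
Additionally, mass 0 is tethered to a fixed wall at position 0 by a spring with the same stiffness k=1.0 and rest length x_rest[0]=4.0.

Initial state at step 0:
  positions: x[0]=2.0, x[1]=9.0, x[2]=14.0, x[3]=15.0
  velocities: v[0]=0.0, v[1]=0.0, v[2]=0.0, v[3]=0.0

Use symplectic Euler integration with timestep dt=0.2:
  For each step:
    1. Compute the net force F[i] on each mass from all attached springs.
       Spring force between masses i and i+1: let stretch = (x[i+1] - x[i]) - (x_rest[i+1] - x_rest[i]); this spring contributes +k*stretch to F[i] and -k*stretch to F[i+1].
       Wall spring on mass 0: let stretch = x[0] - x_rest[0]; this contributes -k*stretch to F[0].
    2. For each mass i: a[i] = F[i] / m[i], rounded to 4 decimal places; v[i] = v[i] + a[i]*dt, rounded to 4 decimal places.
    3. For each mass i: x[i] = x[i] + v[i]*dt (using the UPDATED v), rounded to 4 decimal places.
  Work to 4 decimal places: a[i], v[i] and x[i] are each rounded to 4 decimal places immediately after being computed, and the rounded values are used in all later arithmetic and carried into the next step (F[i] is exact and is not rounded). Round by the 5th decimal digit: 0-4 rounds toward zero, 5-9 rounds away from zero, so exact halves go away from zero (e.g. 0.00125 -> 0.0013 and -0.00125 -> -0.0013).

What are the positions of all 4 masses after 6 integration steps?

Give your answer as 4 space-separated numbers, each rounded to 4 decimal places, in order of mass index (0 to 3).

Answer: 5.0040 7.8140 11.5453 16.8179

Derivation:
Step 0: x=[2.0000 9.0000 14.0000 15.0000] v=[0.0000 0.0000 0.0000 0.0000]
Step 1: x=[2.2000 8.9200 13.8400 15.1200] v=[1.0000 -0.4000 -0.8000 0.6000]
Step 2: x=[2.5808 8.7680 13.5344 15.3488] v=[1.9040 -0.7600 -1.5280 1.1440]
Step 3: x=[3.1059 8.5592 13.1107 15.6650] v=[2.6253 -1.0442 -2.1184 1.5811]
Step 4: x=[3.7249 8.3143 12.6071 16.0390] v=[3.0948 -1.2246 -2.5178 1.8702]
Step 5: x=[4.3784 8.0575 12.0691 16.4358] v=[3.2677 -1.2839 -2.6900 1.9838]
Step 6: x=[5.0040 7.8140 11.5453 16.8179] v=[3.1278 -1.2174 -2.6190 1.9105]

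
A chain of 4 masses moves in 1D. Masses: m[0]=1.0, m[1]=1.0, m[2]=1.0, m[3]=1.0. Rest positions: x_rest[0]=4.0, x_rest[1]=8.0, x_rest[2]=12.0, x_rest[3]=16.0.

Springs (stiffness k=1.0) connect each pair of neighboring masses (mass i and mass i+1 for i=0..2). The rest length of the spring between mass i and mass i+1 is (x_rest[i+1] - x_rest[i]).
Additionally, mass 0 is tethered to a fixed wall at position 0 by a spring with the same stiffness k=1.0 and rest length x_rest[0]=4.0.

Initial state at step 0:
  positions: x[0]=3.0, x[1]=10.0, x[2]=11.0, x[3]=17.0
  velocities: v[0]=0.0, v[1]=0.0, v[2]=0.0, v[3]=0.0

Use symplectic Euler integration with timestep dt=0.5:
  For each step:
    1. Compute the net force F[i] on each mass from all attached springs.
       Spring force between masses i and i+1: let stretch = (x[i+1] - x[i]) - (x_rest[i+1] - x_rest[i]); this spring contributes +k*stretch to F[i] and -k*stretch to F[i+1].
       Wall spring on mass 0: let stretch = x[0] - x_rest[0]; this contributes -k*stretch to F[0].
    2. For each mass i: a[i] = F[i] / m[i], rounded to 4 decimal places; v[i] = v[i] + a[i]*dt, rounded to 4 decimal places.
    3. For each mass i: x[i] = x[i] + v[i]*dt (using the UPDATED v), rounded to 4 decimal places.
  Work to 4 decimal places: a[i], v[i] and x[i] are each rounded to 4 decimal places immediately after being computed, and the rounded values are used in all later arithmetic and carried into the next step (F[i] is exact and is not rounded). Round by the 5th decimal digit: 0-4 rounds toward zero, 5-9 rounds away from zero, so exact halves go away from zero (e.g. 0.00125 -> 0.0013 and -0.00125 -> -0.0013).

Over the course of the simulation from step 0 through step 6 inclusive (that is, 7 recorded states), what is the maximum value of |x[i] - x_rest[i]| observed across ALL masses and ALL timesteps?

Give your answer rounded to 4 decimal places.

Step 0: x=[3.0000 10.0000 11.0000 17.0000] v=[0.0000 0.0000 0.0000 0.0000]
Step 1: x=[4.0000 8.5000 12.2500 16.5000] v=[2.0000 -3.0000 2.5000 -1.0000]
Step 2: x=[5.1250 6.8125 13.6250 15.9375] v=[2.2500 -3.3750 2.7500 -1.1250]
Step 3: x=[5.3907 6.4063 13.8750 15.7969] v=[0.5313 -0.8125 0.5000 -0.2813]
Step 4: x=[4.5626 7.6134 12.7383 16.1758] v=[-1.6563 2.4141 -2.2734 0.7578]
Step 5: x=[3.3565 9.3390 11.1798 16.6954] v=[-2.4122 3.4512 -3.1171 1.0391]
Step 6: x=[2.8069 10.0292 10.5400 16.8361] v=[-1.0992 1.3804 -1.2797 0.2813]
Max displacement = 2.0292

Answer: 2.0292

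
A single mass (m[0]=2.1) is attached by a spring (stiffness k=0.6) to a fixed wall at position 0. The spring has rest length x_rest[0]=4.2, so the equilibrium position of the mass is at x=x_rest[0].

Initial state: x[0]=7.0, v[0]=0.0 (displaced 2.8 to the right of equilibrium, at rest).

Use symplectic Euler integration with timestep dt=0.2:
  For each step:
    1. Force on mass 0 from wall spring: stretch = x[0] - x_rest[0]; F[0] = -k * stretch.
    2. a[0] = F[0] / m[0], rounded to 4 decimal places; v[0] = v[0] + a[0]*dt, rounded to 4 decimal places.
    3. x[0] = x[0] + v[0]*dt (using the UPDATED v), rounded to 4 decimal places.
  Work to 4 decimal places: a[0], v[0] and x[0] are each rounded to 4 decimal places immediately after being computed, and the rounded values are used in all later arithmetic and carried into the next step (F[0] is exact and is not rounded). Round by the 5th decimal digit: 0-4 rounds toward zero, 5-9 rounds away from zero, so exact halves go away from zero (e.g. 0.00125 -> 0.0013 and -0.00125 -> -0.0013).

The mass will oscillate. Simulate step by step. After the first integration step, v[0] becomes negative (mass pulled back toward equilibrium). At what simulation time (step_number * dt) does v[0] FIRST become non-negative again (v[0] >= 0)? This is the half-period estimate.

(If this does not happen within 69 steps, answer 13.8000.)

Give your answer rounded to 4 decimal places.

Answer: 6.0000

Derivation:
Step 0: x=[7.0000] v=[0.0000]
Step 1: x=[6.9680] v=[-0.1600]
Step 2: x=[6.9044] v=[-0.3182]
Step 3: x=[6.8099] v=[-0.4727]
Step 4: x=[6.6855] v=[-0.6218]
Step 5: x=[6.5327] v=[-0.7638]
Step 6: x=[6.3533] v=[-0.8971]
Step 7: x=[6.1493] v=[-1.0201]
Step 8: x=[5.9230] v=[-1.1315]
Step 9: x=[5.6770] v=[-1.2300]
Step 10: x=[5.4141] v=[-1.3144]
Step 11: x=[5.1373] v=[-1.3838]
Step 12: x=[4.8498] v=[-1.4374]
Step 13: x=[4.5549] v=[-1.4745]
Step 14: x=[4.2559] v=[-1.4948]
Step 15: x=[3.9563] v=[-1.4980]
Step 16: x=[3.6595] v=[-1.4841]
Step 17: x=[3.3689] v=[-1.4532]
Step 18: x=[3.0878] v=[-1.4057]
Step 19: x=[2.8194] v=[-1.3421]
Step 20: x=[2.5668] v=[-1.2632]
Step 21: x=[2.3328] v=[-1.1699]
Step 22: x=[2.1202] v=[-1.0632]
Step 23: x=[1.9313] v=[-0.9444]
Step 24: x=[1.7683] v=[-0.8148]
Step 25: x=[1.6331] v=[-0.6758]
Step 26: x=[1.5273] v=[-0.5291]
Step 27: x=[1.4520] v=[-0.3764]
Step 28: x=[1.4081] v=[-0.2194]
Step 29: x=[1.3961] v=[-0.0599]
Step 30: x=[1.4162] v=[0.1003]
First v>=0 after going negative at step 30, time=6.0000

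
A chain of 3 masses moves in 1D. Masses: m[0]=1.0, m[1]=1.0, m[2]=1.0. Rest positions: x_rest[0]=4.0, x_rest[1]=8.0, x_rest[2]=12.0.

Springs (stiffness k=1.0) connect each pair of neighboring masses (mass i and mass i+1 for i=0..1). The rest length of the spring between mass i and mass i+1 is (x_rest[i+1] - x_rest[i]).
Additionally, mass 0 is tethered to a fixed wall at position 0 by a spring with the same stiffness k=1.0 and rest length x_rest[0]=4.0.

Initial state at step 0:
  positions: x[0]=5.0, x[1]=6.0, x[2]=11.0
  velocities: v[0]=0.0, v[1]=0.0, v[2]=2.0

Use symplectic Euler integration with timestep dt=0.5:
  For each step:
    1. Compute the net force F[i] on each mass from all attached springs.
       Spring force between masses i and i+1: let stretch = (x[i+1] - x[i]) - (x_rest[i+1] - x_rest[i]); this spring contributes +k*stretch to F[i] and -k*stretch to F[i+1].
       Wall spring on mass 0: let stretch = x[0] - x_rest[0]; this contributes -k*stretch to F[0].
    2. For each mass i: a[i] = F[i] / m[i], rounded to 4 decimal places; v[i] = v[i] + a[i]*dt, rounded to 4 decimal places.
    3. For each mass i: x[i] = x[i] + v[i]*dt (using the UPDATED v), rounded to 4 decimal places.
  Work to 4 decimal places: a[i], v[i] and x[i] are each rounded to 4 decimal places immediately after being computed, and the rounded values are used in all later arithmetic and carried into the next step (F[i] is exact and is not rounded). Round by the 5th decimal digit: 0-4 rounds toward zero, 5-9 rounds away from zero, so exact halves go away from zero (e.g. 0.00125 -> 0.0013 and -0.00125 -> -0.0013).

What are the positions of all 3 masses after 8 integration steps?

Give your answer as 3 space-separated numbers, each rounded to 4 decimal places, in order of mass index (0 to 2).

Answer: 6.3710 10.5285 14.0302

Derivation:
Step 0: x=[5.0000 6.0000 11.0000] v=[0.0000 0.0000 2.0000]
Step 1: x=[4.0000 7.0000 11.7500] v=[-2.0000 2.0000 1.5000]
Step 2: x=[2.7500 8.4375 12.3125] v=[-2.5000 2.8750 1.1250]
Step 3: x=[2.2344 9.4219 12.9063] v=[-1.0313 1.9688 1.1875]
Step 4: x=[2.9571 9.4806 13.6290] v=[1.4453 0.1173 1.4453]
Step 5: x=[4.5714 8.9455 14.3146] v=[3.2285 -1.0703 1.3711]
Step 6: x=[6.1364 8.6591 14.6579] v=[3.1299 -0.5728 0.6866]
Step 7: x=[6.7980 9.2418 14.5015] v=[1.3231 1.1653 -0.3128]
Step 8: x=[6.3710 10.5285 14.0302] v=[-0.8540 2.5733 -0.9427]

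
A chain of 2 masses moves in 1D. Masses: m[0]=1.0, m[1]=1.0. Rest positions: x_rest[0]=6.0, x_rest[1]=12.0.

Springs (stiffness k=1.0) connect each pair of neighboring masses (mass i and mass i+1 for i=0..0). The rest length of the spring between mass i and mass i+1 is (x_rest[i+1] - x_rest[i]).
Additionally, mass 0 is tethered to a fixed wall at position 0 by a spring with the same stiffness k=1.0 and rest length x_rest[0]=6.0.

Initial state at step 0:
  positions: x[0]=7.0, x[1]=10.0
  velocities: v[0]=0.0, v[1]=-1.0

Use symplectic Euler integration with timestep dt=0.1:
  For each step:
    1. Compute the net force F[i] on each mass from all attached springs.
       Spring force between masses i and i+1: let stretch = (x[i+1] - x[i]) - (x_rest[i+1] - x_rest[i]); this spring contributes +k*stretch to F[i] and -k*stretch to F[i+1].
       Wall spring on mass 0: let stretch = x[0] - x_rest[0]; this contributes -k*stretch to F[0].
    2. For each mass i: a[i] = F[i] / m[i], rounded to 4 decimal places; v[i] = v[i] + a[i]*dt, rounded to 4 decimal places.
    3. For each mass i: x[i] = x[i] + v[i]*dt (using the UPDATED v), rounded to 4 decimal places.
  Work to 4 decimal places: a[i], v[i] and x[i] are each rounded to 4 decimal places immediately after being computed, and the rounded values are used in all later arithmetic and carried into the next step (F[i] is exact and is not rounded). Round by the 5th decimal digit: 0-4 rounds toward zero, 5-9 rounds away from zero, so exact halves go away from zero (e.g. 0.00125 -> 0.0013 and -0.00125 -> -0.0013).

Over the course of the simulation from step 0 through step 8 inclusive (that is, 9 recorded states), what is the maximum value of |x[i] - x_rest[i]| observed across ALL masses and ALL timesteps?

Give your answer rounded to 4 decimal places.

Step 0: x=[7.0000 10.0000] v=[0.0000 -1.0000]
Step 1: x=[6.9600 9.9300] v=[-0.4000 -0.7000]
Step 2: x=[6.8801 9.8903] v=[-0.7990 -0.3970]
Step 3: x=[6.7615 9.8805] v=[-1.1860 -0.0980]
Step 4: x=[6.6065 9.8995] v=[-1.5503 0.1901]
Step 5: x=[6.4183 9.9456] v=[-1.8817 0.4608]
Step 6: x=[6.2012 10.0164] v=[-2.1708 0.7081]
Step 7: x=[5.9603 10.1091] v=[-2.4094 0.9266]
Step 8: x=[5.7012 10.2203] v=[-2.5906 1.1117]
Max displacement = 2.1195

Answer: 2.1195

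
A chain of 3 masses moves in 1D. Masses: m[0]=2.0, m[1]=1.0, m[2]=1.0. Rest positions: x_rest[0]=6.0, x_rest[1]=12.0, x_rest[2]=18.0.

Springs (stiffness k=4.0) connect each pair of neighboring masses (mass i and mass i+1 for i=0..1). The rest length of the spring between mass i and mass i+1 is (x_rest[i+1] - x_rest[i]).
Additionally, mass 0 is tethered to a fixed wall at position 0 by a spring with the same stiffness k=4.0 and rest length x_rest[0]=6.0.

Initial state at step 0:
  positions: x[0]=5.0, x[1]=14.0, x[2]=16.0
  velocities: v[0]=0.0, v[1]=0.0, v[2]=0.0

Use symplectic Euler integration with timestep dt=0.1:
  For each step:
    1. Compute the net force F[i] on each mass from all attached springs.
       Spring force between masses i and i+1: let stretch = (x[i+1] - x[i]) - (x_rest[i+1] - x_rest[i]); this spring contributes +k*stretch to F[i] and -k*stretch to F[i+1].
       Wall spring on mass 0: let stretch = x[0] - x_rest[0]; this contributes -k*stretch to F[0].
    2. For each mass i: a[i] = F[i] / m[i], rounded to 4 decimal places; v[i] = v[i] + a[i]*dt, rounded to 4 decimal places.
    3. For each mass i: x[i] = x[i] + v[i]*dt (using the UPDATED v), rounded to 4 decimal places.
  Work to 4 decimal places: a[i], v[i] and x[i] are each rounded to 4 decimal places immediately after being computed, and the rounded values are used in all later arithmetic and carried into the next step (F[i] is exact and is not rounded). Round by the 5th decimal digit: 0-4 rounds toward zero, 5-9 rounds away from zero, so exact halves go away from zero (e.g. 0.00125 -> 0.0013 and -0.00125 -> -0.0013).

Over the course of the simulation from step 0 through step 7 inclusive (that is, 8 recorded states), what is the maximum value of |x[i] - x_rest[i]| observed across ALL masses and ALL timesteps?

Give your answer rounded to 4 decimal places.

Answer: 2.5030

Derivation:
Step 0: x=[5.0000 14.0000 16.0000] v=[0.0000 0.0000 0.0000]
Step 1: x=[5.0800 13.7200 16.1600] v=[0.8000 -2.8000 1.6000]
Step 2: x=[5.2312 13.1920 16.4624] v=[1.5120 -5.2800 3.0240]
Step 3: x=[5.4370 12.4764 16.8740] v=[2.0579 -7.1562 4.1158]
Step 4: x=[5.6748 11.6551 17.3497] v=[2.3784 -8.2129 4.7568]
Step 5: x=[5.9188 10.8224 17.8376] v=[2.4395 -8.3272 4.8790]
Step 6: x=[6.1425 10.0741 18.2849] v=[2.2365 -7.4826 4.4729]
Step 7: x=[6.3219 9.4970 18.6438] v=[1.7943 -5.7709 3.5886]
Max displacement = 2.5030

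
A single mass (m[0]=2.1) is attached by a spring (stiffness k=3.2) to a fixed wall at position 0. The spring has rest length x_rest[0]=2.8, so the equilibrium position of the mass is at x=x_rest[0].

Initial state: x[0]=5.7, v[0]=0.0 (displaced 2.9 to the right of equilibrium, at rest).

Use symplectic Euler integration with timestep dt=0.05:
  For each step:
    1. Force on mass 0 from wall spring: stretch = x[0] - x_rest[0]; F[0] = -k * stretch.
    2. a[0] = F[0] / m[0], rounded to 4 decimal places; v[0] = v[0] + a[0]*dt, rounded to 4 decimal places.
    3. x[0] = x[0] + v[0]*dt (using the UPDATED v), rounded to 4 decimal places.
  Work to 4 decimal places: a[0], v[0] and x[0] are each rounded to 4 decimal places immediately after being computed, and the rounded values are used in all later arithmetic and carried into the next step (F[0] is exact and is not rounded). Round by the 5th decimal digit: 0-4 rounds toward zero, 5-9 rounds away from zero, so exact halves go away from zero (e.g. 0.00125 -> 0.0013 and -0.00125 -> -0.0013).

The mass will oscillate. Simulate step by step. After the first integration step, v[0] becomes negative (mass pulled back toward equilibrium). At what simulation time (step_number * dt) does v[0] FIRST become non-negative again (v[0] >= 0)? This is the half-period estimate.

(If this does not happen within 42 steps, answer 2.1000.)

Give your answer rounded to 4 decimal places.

Answer: 2.1000

Derivation:
Step 0: x=[5.7000] v=[0.0000]
Step 1: x=[5.6890] v=[-0.2210]
Step 2: x=[5.6669] v=[-0.4411]
Step 3: x=[5.6339] v=[-0.6595]
Step 4: x=[5.5901] v=[-0.8754]
Step 5: x=[5.5357] v=[-1.0880]
Step 6: x=[5.4709] v=[-1.2964]
Step 7: x=[5.3959] v=[-1.4999]
Step 8: x=[5.3110] v=[-1.6977]
Step 9: x=[5.2166] v=[-1.8890]
Step 10: x=[5.1129] v=[-2.0731]
Step 11: x=[5.0004] v=[-2.2493]
Step 12: x=[4.8796] v=[-2.4170]
Step 13: x=[4.7508] v=[-2.5754]
Step 14: x=[4.6146] v=[-2.7240]
Step 15: x=[4.4715] v=[-2.8623]
Step 16: x=[4.3220] v=[-2.9897]
Step 17: x=[4.1667] v=[-3.1057]
Step 18: x=[4.0062] v=[-3.2098]
Step 19: x=[3.8411] v=[-3.3017]
Step 20: x=[3.6721] v=[-3.3810]
Step 21: x=[3.4997] v=[-3.4474]
Step 22: x=[3.3247] v=[-3.5007]
Step 23: x=[3.1477] v=[-3.5407]
Step 24: x=[2.9693] v=[-3.5672]
Step 25: x=[2.7903] v=[-3.5801]
Step 26: x=[2.6113] v=[-3.5794]
Step 27: x=[2.4331] v=[-3.5650]
Step 28: x=[2.2563] v=[-3.5370]
Step 29: x=[2.0815] v=[-3.4956]
Step 30: x=[1.9095] v=[-3.4409]
Step 31: x=[1.7408] v=[-3.3731]
Step 32: x=[1.5762] v=[-3.2924]
Step 33: x=[1.4162] v=[-3.1992]
Step 34: x=[1.2615] v=[-3.0938]
Step 35: x=[1.1127] v=[-2.9766]
Step 36: x=[0.9703] v=[-2.8480]
Step 37: x=[0.8349] v=[-2.7086]
Step 38: x=[0.7070] v=[-2.5589]
Step 39: x=[0.5870] v=[-2.3994]
Step 40: x=[0.4755] v=[-2.2308]
Step 41: x=[0.3728] v=[-2.0537]
Step 42: x=[0.2794] v=[-1.8688]
v[0] did not become non-negative within 42 steps; using fallback time=2.1000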